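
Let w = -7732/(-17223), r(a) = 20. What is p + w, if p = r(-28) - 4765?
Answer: -81715403/17223 ≈ -4744.5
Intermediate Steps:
w = 7732/17223 (w = -7732*(-1/17223) = 7732/17223 ≈ 0.44893)
p = -4745 (p = 20 - 4765 = -4745)
p + w = -4745 + 7732/17223 = -81715403/17223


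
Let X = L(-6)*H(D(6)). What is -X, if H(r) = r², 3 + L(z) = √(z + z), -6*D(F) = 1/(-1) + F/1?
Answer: 25/12 - 25*I*√3/18 ≈ 2.0833 - 2.4056*I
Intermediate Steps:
D(F) = ⅙ - F/6 (D(F) = -(1/(-1) + F/1)/6 = -(1*(-1) + F*1)/6 = -(-1 + F)/6 = ⅙ - F/6)
L(z) = -3 + √2*√z (L(z) = -3 + √(z + z) = -3 + √(2*z) = -3 + √2*√z)
X = -25/12 + 25*I*√3/18 (X = (-3 + √2*√(-6))*(⅙ - ⅙*6)² = (-3 + √2*(I*√6))*(⅙ - 1)² = (-3 + 2*I*√3)*(-⅚)² = (-3 + 2*I*√3)*(25/36) = -25/12 + 25*I*√3/18 ≈ -2.0833 + 2.4056*I)
-X = -(-25/12 + 25*I*√3/18) = 25/12 - 25*I*√3/18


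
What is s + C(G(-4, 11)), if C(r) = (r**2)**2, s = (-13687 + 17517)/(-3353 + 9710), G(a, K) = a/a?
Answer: 10187/6357 ≈ 1.6025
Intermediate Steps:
G(a, K) = 1
s = 3830/6357 ≈ 0.60249
C(r) = r**4
s + C(G(-4, 11)) = 3830/6357 + 1**4 = 3830/6357 + 1 = 10187/6357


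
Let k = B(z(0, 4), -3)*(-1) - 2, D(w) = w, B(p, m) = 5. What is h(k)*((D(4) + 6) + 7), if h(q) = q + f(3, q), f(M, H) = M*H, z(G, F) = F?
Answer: -476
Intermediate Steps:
f(M, H) = H*M
k = -7 (k = 5*(-1) - 2 = -5 - 2 = -7)
h(q) = 4*q (h(q) = q + q*3 = q + 3*q = 4*q)
h(k)*((D(4) + 6) + 7) = (4*(-7))*((4 + 6) + 7) = -28*(10 + 7) = -28*17 = -476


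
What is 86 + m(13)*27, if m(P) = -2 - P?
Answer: -319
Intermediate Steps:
86 + m(13)*27 = 86 + (-2 - 1*13)*27 = 86 + (-2 - 13)*27 = 86 - 15*27 = 86 - 405 = -319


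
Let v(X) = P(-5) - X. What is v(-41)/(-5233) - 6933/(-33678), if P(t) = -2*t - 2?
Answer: 11543389/58745658 ≈ 0.19650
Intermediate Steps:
P(t) = -2 - 2*t
v(X) = 8 - X (v(X) = (-2 - 2*(-5)) - X = (-2 + 10) - X = 8 - X)
v(-41)/(-5233) - 6933/(-33678) = (8 - 1*(-41))/(-5233) - 6933/(-33678) = (8 + 41)*(-1/5233) - 6933*(-1/33678) = 49*(-1/5233) + 2311/11226 = -49/5233 + 2311/11226 = 11543389/58745658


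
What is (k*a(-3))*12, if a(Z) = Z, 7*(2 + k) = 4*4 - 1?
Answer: -36/7 ≈ -5.1429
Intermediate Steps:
k = ⅐ (k = -2 + (4*4 - 1)/7 = -2 + (16 - 1)/7 = -2 + (⅐)*15 = -2 + 15/7 = ⅐ ≈ 0.14286)
(k*a(-3))*12 = ((⅐)*(-3))*12 = -3/7*12 = -36/7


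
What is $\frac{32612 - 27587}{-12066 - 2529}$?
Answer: $- \frac{335}{973} \approx -0.3443$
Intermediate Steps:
$\frac{32612 - 27587}{-12066 - 2529} = \frac{5025}{-14595} = 5025 \left(- \frac{1}{14595}\right) = - \frac{335}{973}$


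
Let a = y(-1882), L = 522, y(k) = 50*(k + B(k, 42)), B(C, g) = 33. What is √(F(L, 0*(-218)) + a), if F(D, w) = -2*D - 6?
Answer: 10*I*√935 ≈ 305.78*I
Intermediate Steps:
y(k) = 1650 + 50*k (y(k) = 50*(k + 33) = 50*(33 + k) = 1650 + 50*k)
F(D, w) = -6 - 2*D
a = -92450 (a = 1650 + 50*(-1882) = 1650 - 94100 = -92450)
√(F(L, 0*(-218)) + a) = √((-6 - 2*522) - 92450) = √((-6 - 1044) - 92450) = √(-1050 - 92450) = √(-93500) = 10*I*√935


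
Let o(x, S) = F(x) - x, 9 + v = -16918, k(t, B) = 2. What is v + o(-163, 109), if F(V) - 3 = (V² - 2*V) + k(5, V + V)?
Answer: 10136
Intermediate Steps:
F(V) = 5 + V² - 2*V (F(V) = 3 + ((V² - 2*V) + 2) = 3 + (2 + V² - 2*V) = 5 + V² - 2*V)
v = -16927 (v = -9 - 16918 = -16927)
o(x, S) = 5 + x² - 3*x (o(x, S) = (5 + x² - 2*x) - x = 5 + x² - 3*x)
v + o(-163, 109) = -16927 + (5 + (-163)² - 3*(-163)) = -16927 + (5 + 26569 + 489) = -16927 + 27063 = 10136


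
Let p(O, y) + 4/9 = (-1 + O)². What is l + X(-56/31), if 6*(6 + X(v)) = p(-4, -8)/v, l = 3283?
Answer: 9902797/3024 ≈ 3274.7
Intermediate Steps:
p(O, y) = -4/9 + (-1 + O)²
X(v) = -6 + 221/(54*v) (X(v) = -6 + ((-4/9 + (-1 - 4)²)/v)/6 = -6 + ((-4/9 + (-5)²)/v)/6 = -6 + ((-4/9 + 25)/v)/6 = -6 + (221/(9*v))/6 = -6 + 221/(54*v))
l + X(-56/31) = 3283 + (-6 + 221/(54*((-56/31)))) = 3283 + (-6 + 221/(54*((-56*1/31)))) = 3283 + (-6 + 221/(54*(-56/31))) = 3283 + (-6 + (221/54)*(-31/56)) = 3283 + (-6 - 6851/3024) = 3283 - 24995/3024 = 9902797/3024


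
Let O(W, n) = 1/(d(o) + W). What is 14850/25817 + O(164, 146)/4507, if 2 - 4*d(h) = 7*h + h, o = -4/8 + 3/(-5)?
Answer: 10142801620/17633407643 ≈ 0.57520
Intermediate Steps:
o = -11/10 (o = -4*⅛ + 3*(-⅕) = -½ - ⅗ = -11/10 ≈ -1.1000)
d(h) = ½ - 2*h (d(h) = ½ - (7*h + h)/4 = ½ - 2*h)
O(W, n) = 1/(27/10 + W) (O(W, n) = 1/((½ - 2*(-11/10)) + W) = 1/((½ + 11/5) + W) = 1/(27/10 + W))
14850/25817 + O(164, 146)/4507 = 14850/25817 + (10/(27 + 10*164))/4507 = 14850*(1/25817) + (10/(27 + 1640))*(1/4507) = 1350/2347 + (10/1667)*(1/4507) = 1350/2347 + 10/7513169 = 10142801620/17633407643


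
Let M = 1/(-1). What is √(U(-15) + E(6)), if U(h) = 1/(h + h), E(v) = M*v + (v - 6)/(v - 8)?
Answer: I*√5430/30 ≈ 2.4563*I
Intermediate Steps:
M = -1
E(v) = -v + (-6 + v)/(-8 + v) (E(v) = -v + (v - 6)/(v - 8) = -v + (-6 + v)/(-8 + v))
U(h) = 1/(2*h)
√(U(-15) + E(6)) = √((½)/(-15) + (-6 - 1*6² + 9*6)/(-8 + 6)) = √((½)*(-1/15) + (-6 - 1*36 + 54)/(-2)) = √(-1/30 - (-6 - 36 + 54)/2) = √(-1/30 - ½*12) = √(-1/30 - 6) = √(-181/30) = I*√5430/30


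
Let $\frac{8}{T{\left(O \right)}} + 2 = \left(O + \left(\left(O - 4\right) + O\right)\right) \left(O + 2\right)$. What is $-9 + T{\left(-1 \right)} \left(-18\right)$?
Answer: $7$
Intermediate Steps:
$T{\left(O \right)} = \frac{8}{-2 + \left(-4 + 3 O\right) \left(2 + O\right)}$ ($T{\left(O \right)} = \frac{8}{-2 + \left(O + \left(\left(O - 4\right) + O\right)\right) \left(O + 2\right)} = \frac{8}{-2 + \left(O + \left(\left(-4 + O\right) + O\right)\right) \left(2 + O\right)} = \frac{8}{-2 + \left(O + \left(-4 + 2 O\right)\right) \left(2 + O\right)} = \frac{8}{-2 + \left(-4 + 3 O\right) \left(2 + O\right)}$)
$-9 + T{\left(-1 \right)} \left(-18\right) = -9 + \frac{8}{-10 + 2 \left(-1\right) + 3 \left(-1\right)^{2}} \left(-18\right) = -9 + \frac{8}{-10 - 2 + 3 \cdot 1} \left(-18\right) = -9 + \frac{8}{-10 - 2 + 3} \left(-18\right) = -9 + \frac{8}{-9} \left(-18\right) = -9 + 8 \left(- \frac{1}{9}\right) \left(-18\right) = -9 - -16 = -9 + 16 = 7$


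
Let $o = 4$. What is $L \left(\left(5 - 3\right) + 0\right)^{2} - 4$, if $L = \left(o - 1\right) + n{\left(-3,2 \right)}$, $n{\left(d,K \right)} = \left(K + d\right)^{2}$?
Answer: $12$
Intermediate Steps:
$L = 4$ ($L = \left(4 - 1\right) + \left(2 - 3\right)^{2} = 3 + \left(-1\right)^{2} = 3 + 1 = 4$)
$L \left(\left(5 - 3\right) + 0\right)^{2} - 4 = 4 \left(\left(5 - 3\right) + 0\right)^{2} - 4 = 4 \left(2 + 0\right)^{2} - 4 = 4 \cdot 2^{2} - 4 = 4 \cdot 4 - 4 = 16 - 4 = 12$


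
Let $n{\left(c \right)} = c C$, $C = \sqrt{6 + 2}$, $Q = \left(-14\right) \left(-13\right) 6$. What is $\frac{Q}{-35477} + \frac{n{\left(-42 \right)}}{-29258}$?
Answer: $- \frac{84}{2729} + \frac{42 \sqrt{2}}{14629} \approx -0.02672$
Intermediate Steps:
$Q = 1092$ ($Q = 182 \cdot 6 = 1092$)
$C = 2 \sqrt{2}$ ($C = \sqrt{8} = 2 \sqrt{2} \approx 2.8284$)
$n{\left(c \right)} = 2 c \sqrt{2}$ ($n{\left(c \right)} = c 2 \sqrt{2} = 2 c \sqrt{2}$)
$\frac{Q}{-35477} + \frac{n{\left(-42 \right)}}{-29258} = \frac{1092}{-35477} + \frac{2 \left(-42\right) \sqrt{2}}{-29258} = 1092 \left(- \frac{1}{35477}\right) + - 84 \sqrt{2} \left(- \frac{1}{29258}\right) = - \frac{84}{2729} + \frac{42 \sqrt{2}}{14629}$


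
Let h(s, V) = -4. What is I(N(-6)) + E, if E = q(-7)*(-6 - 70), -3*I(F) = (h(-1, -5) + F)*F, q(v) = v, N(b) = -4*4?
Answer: 1276/3 ≈ 425.33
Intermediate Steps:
N(b) = -16
I(F) = -F*(-4 + F)/3 (I(F) = -(-4 + F)*F/3 = -F*(-4 + F)/3)
E = 532 (E = -7*(-6 - 70) = -7*(-76) = 532)
I(N(-6)) + E = (⅓)*(-16)*(4 - 1*(-16)) + 532 = (⅓)*(-16)*(4 + 16) + 532 = (⅓)*(-16)*20 + 532 = -320/3 + 532 = 1276/3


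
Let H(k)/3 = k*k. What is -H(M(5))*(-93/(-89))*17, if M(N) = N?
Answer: -118575/89 ≈ -1332.3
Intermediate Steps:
H(k) = 3*k**2 (H(k) = 3*(k*k) = 3*k**2)
-H(M(5))*(-93/(-89))*17 = -(3*5**2)*(-93/(-89))*17 = -(3*25)*(-93*(-1/89))*17 = -75*(93/89)*17 = -6975*17/89 = -1*118575/89 = -118575/89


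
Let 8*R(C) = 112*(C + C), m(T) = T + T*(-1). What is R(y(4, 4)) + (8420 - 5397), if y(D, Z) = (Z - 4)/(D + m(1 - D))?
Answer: 3023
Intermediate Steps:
m(T) = 0 (m(T) = T - T = 0)
y(D, Z) = (-4 + Z)/D (y(D, Z) = (Z - 4)/(D + 0) = (-4 + Z)/D)
R(C) = 28*C (R(C) = (112*(C + C))/8 = (112*(2*C))/8 = (224*C)/8 = 28*C)
R(y(4, 4)) + (8420 - 5397) = 28*((-4 + 4)/4) + (8420 - 5397) = 28*((¼)*0) + 3023 = 28*0 + 3023 = 0 + 3023 = 3023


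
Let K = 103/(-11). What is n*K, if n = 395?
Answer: -40685/11 ≈ -3698.6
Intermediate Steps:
K = -103/11 (K = 103*(-1/11) = -103/11 ≈ -9.3636)
n*K = 395*(-103/11) = -40685/11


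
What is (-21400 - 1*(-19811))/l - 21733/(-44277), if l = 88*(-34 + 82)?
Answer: 2382671/20780672 ≈ 0.11466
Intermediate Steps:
l = 4224 (l = 88*48 = 4224)
(-21400 - 1*(-19811))/l - 21733/(-44277) = (-21400 - 1*(-19811))/4224 - 21733/(-44277) = (-21400 + 19811)*(1/4224) - 21733*(-1/44277) = -1589*1/4224 + 21733/44277 = -1589/4224 + 21733/44277 = 2382671/20780672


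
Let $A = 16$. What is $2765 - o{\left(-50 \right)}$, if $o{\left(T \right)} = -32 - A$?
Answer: $2813$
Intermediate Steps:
$o{\left(T \right)} = -48$ ($o{\left(T \right)} = -32 - 16 = -48$)
$2765 - o{\left(-50 \right)} = 2765 - -48 = 2765 + 48 = 2813$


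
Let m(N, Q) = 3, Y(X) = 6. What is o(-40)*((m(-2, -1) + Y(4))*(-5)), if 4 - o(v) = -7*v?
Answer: 12420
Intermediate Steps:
o(v) = 4 + 7*v (o(v) = 4 - (-7)*v = 4 + 7*v)
o(-40)*((m(-2, -1) + Y(4))*(-5)) = (4 + 7*(-40))*((3 + 6)*(-5)) = (4 - 280)*(9*(-5)) = -276*(-45) = 12420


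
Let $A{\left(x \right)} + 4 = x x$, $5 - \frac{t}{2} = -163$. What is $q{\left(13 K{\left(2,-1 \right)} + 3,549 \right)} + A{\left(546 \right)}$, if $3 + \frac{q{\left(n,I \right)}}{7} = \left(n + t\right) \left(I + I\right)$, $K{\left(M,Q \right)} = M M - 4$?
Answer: $2903645$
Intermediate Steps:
$K{\left(M,Q \right)} = -4 + M^{2}$ ($K{\left(M,Q \right)} = M^{2} - 4 = -4 + M^{2}$)
$t = 336$ ($t = 10 - -326 = 10 + 326 = 336$)
$q{\left(n,I \right)} = -21 + 14 I \left(336 + n\right)$ ($q{\left(n,I \right)} = -21 + 7 \left(n + 336\right) \left(I + I\right) = -21 + 7 \left(336 + n\right) 2 I = -21 + 7 \cdot 2 I \left(336 + n\right) = -21 + 14 I \left(336 + n\right)$)
$A{\left(x \right)} = -4 + x^{2}$ ($A{\left(x \right)} = -4 + x x = -4 + x^{2}$)
$q{\left(13 K{\left(2,-1 \right)} + 3,549 \right)} + A{\left(546 \right)} = \left(-21 + 4704 \cdot 549 + 14 \cdot 549 \left(13 \left(-4 + 2^{2}\right) + 3\right)\right) - \left(4 - 546^{2}\right) = \left(-21 + 2582496 + 14 \cdot 549 \left(13 \left(-4 + 4\right) + 3\right)\right) + \left(-4 + 298116\right) = \left(-21 + 2582496 + 14 \cdot 549 \left(13 \cdot 0 + 3\right)\right) + 298112 = \left(-21 + 2582496 + 14 \cdot 549 \left(0 + 3\right)\right) + 298112 = \left(-21 + 2582496 + 14 \cdot 549 \cdot 3\right) + 298112 = \left(-21 + 2582496 + 23058\right) + 298112 = 2605533 + 298112 = 2903645$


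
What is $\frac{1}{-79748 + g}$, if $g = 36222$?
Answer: $- \frac{1}{43526} \approx -2.2975 \cdot 10^{-5}$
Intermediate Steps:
$\frac{1}{-79748 + g} = \frac{1}{-79748 + 36222} = \frac{1}{-43526} = - \frac{1}{43526}$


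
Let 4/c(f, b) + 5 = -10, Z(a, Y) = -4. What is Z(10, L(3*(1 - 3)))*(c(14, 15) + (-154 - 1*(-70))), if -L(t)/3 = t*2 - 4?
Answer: 5056/15 ≈ 337.07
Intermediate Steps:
L(t) = 12 - 6*t (L(t) = -3*(t*2 - 4) = -3*(2*t - 4) = -3*(-4 + 2*t) = 12 - 6*t)
c(f, b) = -4/15 (c(f, b) = 4/(-5 - 10) = 4/(-15) = 4*(-1/15) = -4/15)
Z(10, L(3*(1 - 3)))*(c(14, 15) + (-154 - 1*(-70))) = -4*(-4/15 + (-154 - 1*(-70))) = -4*(-4/15 + (-154 + 70)) = -4*(-4/15 - 84) = -4*(-1264/15) = 5056/15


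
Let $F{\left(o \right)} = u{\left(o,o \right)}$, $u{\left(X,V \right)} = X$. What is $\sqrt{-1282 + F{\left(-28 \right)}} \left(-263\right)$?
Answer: $- 263 i \sqrt{1310} \approx - 9519.0 i$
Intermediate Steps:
$F{\left(o \right)} = o$
$\sqrt{-1282 + F{\left(-28 \right)}} \left(-263\right) = \sqrt{-1282 - 28} \left(-263\right) = \sqrt{-1310} \left(-263\right) = i \sqrt{1310} \left(-263\right) = - 263 i \sqrt{1310}$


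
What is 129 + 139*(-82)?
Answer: -11269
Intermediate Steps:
129 + 139*(-82) = 129 - 11398 = -11269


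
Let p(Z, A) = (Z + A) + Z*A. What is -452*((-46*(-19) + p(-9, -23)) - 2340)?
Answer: 583532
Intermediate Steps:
p(Z, A) = A + Z + A*Z (p(Z, A) = (A + Z) + A*Z = A + Z + A*Z)
-452*((-46*(-19) + p(-9, -23)) - 2340) = -452*((-46*(-19) + (-23 - 9 - 23*(-9))) - 2340) = -452*((874 + (-23 - 9 + 207)) - 2340) = -452*((874 + 175) - 2340) = -452*(1049 - 2340) = -452*(-1291) = 583532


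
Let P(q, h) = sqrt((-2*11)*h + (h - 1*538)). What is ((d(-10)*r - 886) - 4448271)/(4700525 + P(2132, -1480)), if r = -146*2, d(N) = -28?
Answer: -20874942215025/22094935245083 + 4440981*sqrt(30542)/22094935245083 ≈ -0.94475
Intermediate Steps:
r = -292
P(q, h) = sqrt(-538 - 21*h) (P(q, h) = sqrt(-22*h + (h - 538)) = sqrt(-22*h + (-538 + h)) = sqrt(-538 - 21*h))
((d(-10)*r - 886) - 4448271)/(4700525 + P(2132, -1480)) = ((-28*(-292) - 886) - 4448271)/(4700525 + sqrt(-538 - 21*(-1480))) = ((8176 - 886) - 4448271)/(4700525 + sqrt(-538 + 31080)) = (7290 - 4448271)/(4700525 + sqrt(30542)) = -4440981/(4700525 + sqrt(30542))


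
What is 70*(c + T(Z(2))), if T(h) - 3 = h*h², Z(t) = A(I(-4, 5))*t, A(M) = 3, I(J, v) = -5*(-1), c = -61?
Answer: 11060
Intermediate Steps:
I(J, v) = 5
Z(t) = 3*t
T(h) = 3 + h³ (T(h) = 3 + h*h² = 3 + h³)
70*(c + T(Z(2))) = 70*(-61 + (3 + (3*2)³)) = 70*(-61 + (3 + 6³)) = 70*(-61 + (3 + 216)) = 70*(-61 + 219) = 70*158 = 11060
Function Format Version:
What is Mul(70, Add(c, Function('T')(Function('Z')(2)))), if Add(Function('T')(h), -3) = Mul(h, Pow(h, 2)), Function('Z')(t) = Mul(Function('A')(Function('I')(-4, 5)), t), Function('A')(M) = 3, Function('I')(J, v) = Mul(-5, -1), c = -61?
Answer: 11060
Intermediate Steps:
Function('I')(J, v) = 5
Function('Z')(t) = Mul(3, t)
Function('T')(h) = Add(3, Pow(h, 3)) (Function('T')(h) = Add(3, Mul(h, Pow(h, 2))) = Add(3, Pow(h, 3)))
Mul(70, Add(c, Function('T')(Function('Z')(2)))) = Mul(70, Add(-61, Add(3, Pow(Mul(3, 2), 3)))) = Mul(70, Add(-61, Add(3, Pow(6, 3)))) = Mul(70, Add(-61, Add(3, 216))) = Mul(70, Add(-61, 219)) = Mul(70, 158) = 11060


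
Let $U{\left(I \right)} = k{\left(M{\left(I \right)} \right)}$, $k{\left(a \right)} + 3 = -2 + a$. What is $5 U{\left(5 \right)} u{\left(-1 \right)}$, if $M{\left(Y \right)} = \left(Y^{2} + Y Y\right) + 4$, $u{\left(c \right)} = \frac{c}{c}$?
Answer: $245$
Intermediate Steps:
$u{\left(c \right)} = 1$
$M{\left(Y \right)} = 4 + 2 Y^{2}$ ($M{\left(Y \right)} = \left(Y^{2} + Y^{2}\right) + 4 = 2 Y^{2} + 4 = 4 + 2 Y^{2}$)
$k{\left(a \right)} = -5 + a$ ($k{\left(a \right)} = -3 + \left(-2 + a\right) = -5 + a$)
$U{\left(I \right)} = -1 + 2 I^{2}$ ($U{\left(I \right)} = -5 + \left(4 + 2 I^{2}\right) = -1 + 2 I^{2}$)
$5 U{\left(5 \right)} u{\left(-1 \right)} = 5 \left(-1 + 2 \cdot 5^{2}\right) 1 = 5 \left(-1 + 2 \cdot 25\right) 1 = 5 \left(-1 + 50\right) 1 = 5 \cdot 49 \cdot 1 = 245 \cdot 1 = 245$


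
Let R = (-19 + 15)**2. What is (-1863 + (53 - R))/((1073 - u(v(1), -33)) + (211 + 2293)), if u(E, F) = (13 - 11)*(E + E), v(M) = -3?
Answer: -1826/3589 ≈ -0.50878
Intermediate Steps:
u(E, F) = 4*E (u(E, F) = 2*(2*E) = 4*E)
R = 16 (R = (-4)**2 = 16)
(-1863 + (53 - R))/((1073 - u(v(1), -33)) + (211 + 2293)) = (-1863 + (53 - 1*16))/((1073 - 4*(-3)) + (211 + 2293)) = (-1863 + (53 - 16))/((1073 - 1*(-12)) + 2504) = (-1863 + 37)/((1073 + 12) + 2504) = -1826/(1085 + 2504) = -1826/3589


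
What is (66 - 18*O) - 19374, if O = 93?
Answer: -20982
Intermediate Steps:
(66 - 18*O) - 19374 = (66 - 18*93) - 19374 = (66 - 1674) - 19374 = -1608 - 19374 = -20982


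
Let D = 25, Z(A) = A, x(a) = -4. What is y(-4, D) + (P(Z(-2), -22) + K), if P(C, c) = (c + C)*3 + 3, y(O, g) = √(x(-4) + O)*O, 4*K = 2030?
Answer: 877/2 - 8*I*√2 ≈ 438.5 - 11.314*I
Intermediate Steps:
K = 1015/2 (K = (¼)*2030 = 1015/2 ≈ 507.50)
y(O, g) = O*√(-4 + O) (y(O, g) = √(-4 + O)*O = O*√(-4 + O))
P(C, c) = 3 + 3*C + 3*c (P(C, c) = (C + c)*3 + 3 = (3*C + 3*c) + 3 = 3 + 3*C + 3*c)
y(-4, D) + (P(Z(-2), -22) + K) = -4*√(-4 - 4) + ((3 + 3*(-2) + 3*(-22)) + 1015/2) = -8*I*√2 + ((3 - 6 - 66) + 1015/2) = -8*I*√2 + (-69 + 1015/2) = -8*I*√2 + 877/2 = 877/2 - 8*I*√2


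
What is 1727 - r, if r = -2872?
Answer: 4599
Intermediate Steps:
1727 - r = 1727 - 1*(-2872) = 1727 + 2872 = 4599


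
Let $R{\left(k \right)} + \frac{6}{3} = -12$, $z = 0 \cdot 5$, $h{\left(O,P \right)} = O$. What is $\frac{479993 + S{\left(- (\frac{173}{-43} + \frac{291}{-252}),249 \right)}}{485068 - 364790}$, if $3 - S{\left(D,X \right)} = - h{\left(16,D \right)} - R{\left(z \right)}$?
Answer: $\frac{239999}{60139} \approx 3.9907$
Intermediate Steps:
$z = 0$
$R{\left(k \right)} = -14$ ($R{\left(k \right)} = -2 - 12 = -14$)
$S{\left(D,X \right)} = 5$ ($S{\left(D,X \right)} = 3 - \left(\left(-1\right) 16 - -14\right) = 3 - \left(-16 + 14\right) = 3 - -2 = 3 + 2 = 5$)
$\frac{479993 + S{\left(- (\frac{173}{-43} + \frac{291}{-252}),249 \right)}}{485068 - 364790} = \frac{479993 + 5}{485068 - 364790} = \frac{479998}{120278} = 479998 \cdot \frac{1}{120278} = \frac{239999}{60139}$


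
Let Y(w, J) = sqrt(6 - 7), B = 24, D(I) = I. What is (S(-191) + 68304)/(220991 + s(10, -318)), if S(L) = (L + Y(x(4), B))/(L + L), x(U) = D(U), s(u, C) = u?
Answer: 12419/40182 - I/84422382 ≈ 0.30907 - 1.1845e-8*I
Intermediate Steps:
x(U) = U
Y(w, J) = I (Y(w, J) = sqrt(-1) = I)
S(L) = (I + L)/(2*L) (S(L) = (L + I)/(L + L) = (I + L)/((2*L)) = (I + L)*(1/(2*L)) = (I + L)/(2*L))
(S(-191) + 68304)/(220991 + s(10, -318)) = ((1/2)*(I - 191)/(-191) + 68304)/(220991 + 10) = ((1/2)*(-1/191)*(-191 + I) + 68304)/221001 = ((1/2 - I/382) + 68304)*(1/221001) = (136609/2 - I/382)*(1/221001) = 12419/40182 - I/84422382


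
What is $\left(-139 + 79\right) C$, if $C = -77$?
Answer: $4620$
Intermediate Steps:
$\left(-139 + 79\right) C = \left(-139 + 79\right) \left(-77\right) = \left(-60\right) \left(-77\right) = 4620$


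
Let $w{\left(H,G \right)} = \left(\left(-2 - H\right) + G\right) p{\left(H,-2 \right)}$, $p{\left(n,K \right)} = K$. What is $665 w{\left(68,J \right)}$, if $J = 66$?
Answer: $5320$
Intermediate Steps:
$w{\left(H,G \right)} = 4 - 2 G + 2 H$ ($w{\left(H,G \right)} = \left(\left(-2 - H\right) + G\right) \left(-2\right) = \left(-2 + G - H\right) \left(-2\right) = 4 - 2 G + 2 H$)
$665 w{\left(68,J \right)} = 665 \left(4 - 132 + 2 \cdot 68\right) = 665 \left(4 - 132 + 136\right) = 665 \cdot 8 = 5320$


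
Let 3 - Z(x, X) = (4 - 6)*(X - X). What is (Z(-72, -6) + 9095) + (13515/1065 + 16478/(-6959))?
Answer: 4500321843/494089 ≈ 9108.3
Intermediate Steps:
Z(x, X) = 3 (Z(x, X) = 3 - (4 - 6)*(X - X) = 3 - (-2)*0 = 3 - 1*0 = 3 + 0 = 3)
(Z(-72, -6) + 9095) + (13515/1065 + 16478/(-6959)) = (3 + 9095) + (13515/1065 + 16478/(-6959)) = 9098 + (13515*(1/1065) + 16478*(-1/6959)) = 9098 + (901/71 - 16478/6959) = 9098 + 5100121/494089 = 4500321843/494089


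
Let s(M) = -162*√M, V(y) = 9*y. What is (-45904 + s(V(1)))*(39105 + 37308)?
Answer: -3544799070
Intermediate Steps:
(-45904 + s(V(1)))*(39105 + 37308) = (-45904 - 162*√(9*1))*(39105 + 37308) = (-45904 - 162*√9)*76413 = (-45904 - 162*3)*76413 = (-45904 - 486)*76413 = -46390*76413 = -3544799070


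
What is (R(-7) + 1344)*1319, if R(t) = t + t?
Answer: 1754270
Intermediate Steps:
R(t) = 2*t
(R(-7) + 1344)*1319 = (2*(-7) + 1344)*1319 = (-14 + 1344)*1319 = 1330*1319 = 1754270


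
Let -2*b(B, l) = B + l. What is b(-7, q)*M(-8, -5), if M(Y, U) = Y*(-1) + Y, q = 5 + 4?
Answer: 0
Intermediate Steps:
q = 9
b(B, l) = -B/2 - l/2 (b(B, l) = -(B + l)/2 = -B/2 - l/2)
M(Y, U) = 0 (M(Y, U) = -Y + Y = 0)
b(-7, q)*M(-8, -5) = (-½*(-7) - ½*9)*0 = (7/2 - 9/2)*0 = -1*0 = 0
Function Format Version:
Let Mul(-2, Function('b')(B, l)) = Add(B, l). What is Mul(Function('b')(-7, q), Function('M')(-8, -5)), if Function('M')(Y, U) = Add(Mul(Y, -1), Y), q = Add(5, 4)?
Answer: 0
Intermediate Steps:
q = 9
Function('b')(B, l) = Add(Mul(Rational(-1, 2), B), Mul(Rational(-1, 2), l)) (Function('b')(B, l) = Mul(Rational(-1, 2), Add(B, l)) = Add(Mul(Rational(-1, 2), B), Mul(Rational(-1, 2), l)))
Function('M')(Y, U) = 0 (Function('M')(Y, U) = Add(Mul(-1, Y), Y) = 0)
Mul(Function('b')(-7, q), Function('M')(-8, -5)) = Mul(Add(Mul(Rational(-1, 2), -7), Mul(Rational(-1, 2), 9)), 0) = Mul(Add(Rational(7, 2), Rational(-9, 2)), 0) = Mul(-1, 0) = 0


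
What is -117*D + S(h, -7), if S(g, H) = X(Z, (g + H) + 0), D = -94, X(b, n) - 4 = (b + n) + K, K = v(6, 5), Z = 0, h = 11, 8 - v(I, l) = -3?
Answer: 11017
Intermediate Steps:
v(I, l) = 11 (v(I, l) = 8 - 1*(-3) = 8 + 3 = 11)
K = 11
X(b, n) = 15 + b + n (X(b, n) = 4 + ((b + n) + 11) = 4 + (11 + b + n) = 15 + b + n)
S(g, H) = 15 + H + g (S(g, H) = 15 + 0 + ((g + H) + 0) = 15 + 0 + ((H + g) + 0) = 15 + 0 + (H + g) = 15 + H + g)
-117*D + S(h, -7) = -117*(-94) + (15 - 7 + 11) = 10998 + 19 = 11017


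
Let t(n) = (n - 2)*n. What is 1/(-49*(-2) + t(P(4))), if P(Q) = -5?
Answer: 1/133 ≈ 0.0075188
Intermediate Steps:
t(n) = n*(-2 + n) (t(n) = (-2 + n)*n = n*(-2 + n))
1/(-49*(-2) + t(P(4))) = 1/(-49*(-2) - 5*(-2 - 5)) = 1/(98 - 5*(-7)) = 1/(98 + 35) = 1/133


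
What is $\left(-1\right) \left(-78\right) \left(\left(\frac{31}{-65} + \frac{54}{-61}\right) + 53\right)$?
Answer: $\frac{1228464}{305} \approx 4027.8$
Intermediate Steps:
$\left(-1\right) \left(-78\right) \left(\left(\frac{31}{-65} + \frac{54}{-61}\right) + 53\right) = 78 \left(\left(31 \left(- \frac{1}{65}\right) + 54 \left(- \frac{1}{61}\right)\right) + 53\right) = 78 \left(\left(- \frac{31}{65} - \frac{54}{61}\right) + 53\right) = 78 \left(- \frac{5401}{3965} + 53\right) = 78 \cdot \frac{204744}{3965} = \frac{1228464}{305}$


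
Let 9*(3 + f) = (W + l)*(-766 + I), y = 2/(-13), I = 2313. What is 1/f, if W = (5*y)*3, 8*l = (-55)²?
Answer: 72/4650899 ≈ 1.5481e-5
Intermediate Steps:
y = -2/13 (y = 2*(-1/13) = -2/13 ≈ -0.15385)
l = 3025/8 (l = (⅛)*(-55)² = (⅛)*3025 = 3025/8 ≈ 378.13)
W = -30/13 (W = (5*(-2/13))*3 = -10/13*3 = -30/13 ≈ -2.3077)
f = 4650899/72 (f = -3 + ((-30/13 + 3025/8)*(-766 + 2313))/9 = -3 + ((39085/104)*1547)/9 = -3 + (⅑)*(4651115/8) = -3 + 4651115/72 = 4650899/72 ≈ 64596.)
1/f = 1/(4650899/72) = 72/4650899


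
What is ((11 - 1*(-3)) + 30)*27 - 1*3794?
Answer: -2606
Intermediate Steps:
((11 - 1*(-3)) + 30)*27 - 1*3794 = ((11 + 3) + 30)*27 - 3794 = (14 + 30)*27 - 3794 = 44*27 - 3794 = 1188 - 3794 = -2606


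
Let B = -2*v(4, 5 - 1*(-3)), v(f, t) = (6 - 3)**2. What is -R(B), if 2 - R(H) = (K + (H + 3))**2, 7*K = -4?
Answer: 11783/49 ≈ 240.47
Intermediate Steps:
v(f, t) = 9 (v(f, t) = 3**2 = 9)
K = -4/7 (K = (1/7)*(-4) = -4/7 ≈ -0.57143)
B = -18 (B = -2*9 = -18)
R(H) = 2 - (17/7 + H)**2 (R(H) = 2 - (-4/7 + (H + 3))**2 = 2 - (-4/7 + (3 + H))**2 = 2 - (17/7 + H)**2)
-R(B) = -(2 - (17 + 7*(-18))**2/49) = -(2 - (17 - 126)**2/49) = -(2 - 1/49*(-109)**2) = -(2 - 1/49*11881) = -(2 - 11881/49) = -1*(-11783/49) = 11783/49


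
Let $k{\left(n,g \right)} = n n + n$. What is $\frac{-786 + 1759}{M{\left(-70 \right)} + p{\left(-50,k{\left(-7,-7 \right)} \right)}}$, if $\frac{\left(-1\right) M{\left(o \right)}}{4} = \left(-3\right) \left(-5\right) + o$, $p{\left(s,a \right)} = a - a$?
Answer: $\frac{973}{220} \approx 4.4227$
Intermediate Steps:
$k{\left(n,g \right)} = n + n^{2}$ ($k{\left(n,g \right)} = n^{2} + n = n + n^{2}$)
$p{\left(s,a \right)} = 0$
$M{\left(o \right)} = -60 - 4 o$ ($M{\left(o \right)} = - 4 \left(\left(-3\right) \left(-5\right) + o\right) = - 4 \left(15 + o\right) = -60 - 4 o$)
$\frac{-786 + 1759}{M{\left(-70 \right)} + p{\left(-50,k{\left(-7,-7 \right)} \right)}} = \frac{-786 + 1759}{\left(-60 - -280\right) + 0} = \frac{973}{\left(-60 + 280\right) + 0} = \frac{973}{220 + 0} = \frac{973}{220}$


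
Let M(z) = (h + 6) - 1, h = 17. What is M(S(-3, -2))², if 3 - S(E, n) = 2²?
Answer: 484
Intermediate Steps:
S(E, n) = -1 (S(E, n) = 3 - 1*2² = 3 - 1*4 = 3 - 4 = -1)
M(z) = 22 (M(z) = (17 + 6) - 1 = 23 - 1 = 22)
M(S(-3, -2))² = 22² = 484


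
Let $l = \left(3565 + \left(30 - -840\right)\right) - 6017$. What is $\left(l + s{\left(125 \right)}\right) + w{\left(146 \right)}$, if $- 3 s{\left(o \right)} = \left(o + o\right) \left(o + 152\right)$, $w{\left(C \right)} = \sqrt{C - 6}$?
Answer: $- \frac{73996}{3} + 2 \sqrt{35} \approx -24654.0$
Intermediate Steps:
$w{\left(C \right)} = \sqrt{-6 + C}$
$l = -1582$ ($l = \left(3565 + \left(30 + 840\right)\right) - 6017 = \left(3565 + 870\right) - 6017 = 4435 - 6017 = -1582$)
$s{\left(o \right)} = - \frac{2 o \left(152 + o\right)}{3}$ ($s{\left(o \right)} = - \frac{\left(o + o\right) \left(o + 152\right)}{3} = - \frac{2 o \left(152 + o\right)}{3}$)
$\left(l + s{\left(125 \right)}\right) + w{\left(146 \right)} = \left(-1582 - \frac{250 \left(152 + 125\right)}{3}\right) + \sqrt{-6 + 146} = \left(-1582 - \frac{250}{3} \cdot 277\right) + \sqrt{140} = \left(-1582 - \frac{69250}{3}\right) + 2 \sqrt{35} = - \frac{73996}{3} + 2 \sqrt{35}$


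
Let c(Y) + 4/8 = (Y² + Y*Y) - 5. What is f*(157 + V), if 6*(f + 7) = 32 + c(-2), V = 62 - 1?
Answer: -545/2 ≈ -272.50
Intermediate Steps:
c(Y) = -11/2 + 2*Y² (c(Y) = -½ + ((Y² + Y*Y) - 5) = -½ + ((Y² + Y²) - 5) = -½ + (2*Y² - 5) = -½ + (-5 + 2*Y²) = -11/2 + 2*Y²)
V = 61
f = -5/4 (f = -7 + (32 + (-11/2 + 2*(-2)²))/6 = -7 + (32 + (-11/2 + 2*4))/6 = -7 + (32 + (-11/2 + 8))/6 = -7 + (32 + 5/2)/6 = -7 + (⅙)*(69/2) = -7 + 23/4 = -5/4 ≈ -1.2500)
f*(157 + V) = -5*(157 + 61)/4 = -5/4*218 = -545/2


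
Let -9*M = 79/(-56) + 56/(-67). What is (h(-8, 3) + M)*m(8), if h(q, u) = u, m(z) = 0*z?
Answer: 0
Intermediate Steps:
m(z) = 0
M = 8429/33768 (M = -(79/(-56) + 56/(-67))/9 = -(79*(-1/56) + 56*(-1/67))/9 = -(-79/56 - 56/67)/9 = -1/9*(-8429/3752) = 8429/33768 ≈ 0.24961)
(h(-8, 3) + M)*m(8) = (3 + 8429/33768)*0 = (109733/33768)*0 = 0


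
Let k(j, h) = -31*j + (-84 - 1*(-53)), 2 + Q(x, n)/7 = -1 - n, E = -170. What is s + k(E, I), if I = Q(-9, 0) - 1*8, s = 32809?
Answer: 38048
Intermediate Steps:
Q(x, n) = -21 - 7*n (Q(x, n) = -14 + 7*(-1 - n) = -14 + (-7 - 7*n) = -21 - 7*n)
I = -29 (I = (-21 - 7*0) - 1*8 = (-21 + 0) - 8 = -21 - 8 = -29)
k(j, h) = -31 - 31*j (k(j, h) = -31*j + (-84 + 53) = -31*j - 31 = -31 - 31*j)
s + k(E, I) = 32809 + (-31 - 31*(-170)) = 32809 + (-31 + 5270) = 32809 + 5239 = 38048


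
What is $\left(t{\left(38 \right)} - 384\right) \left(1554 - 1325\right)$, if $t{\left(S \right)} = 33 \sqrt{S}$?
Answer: $-87936 + 7557 \sqrt{38} \approx -41352.0$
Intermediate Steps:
$\left(t{\left(38 \right)} - 384\right) \left(1554 - 1325\right) = \left(33 \sqrt{38} - 384\right) \left(1554 - 1325\right) = \left(-384 + 33 \sqrt{38}\right) 229 = -87936 + 7557 \sqrt{38}$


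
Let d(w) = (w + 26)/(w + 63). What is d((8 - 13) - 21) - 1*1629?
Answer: -1629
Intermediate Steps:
d(w) = (26 + w)/(63 + w)
d((8 - 13) - 21) - 1*1629 = (26 + ((8 - 13) - 21))/(63 + ((8 - 13) - 21)) - 1*1629 = (26 + (-5 - 21))/(63 + (-5 - 21)) - 1629 = (26 - 26)/(63 - 26) - 1629 = 0/37 - 1629 = (1/37)*0 - 1629 = 0 - 1629 = -1629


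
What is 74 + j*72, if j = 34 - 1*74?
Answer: -2806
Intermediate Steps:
j = -40 (j = 34 - 74 = -40)
74 + j*72 = 74 - 40*72 = 74 - 2880 = -2806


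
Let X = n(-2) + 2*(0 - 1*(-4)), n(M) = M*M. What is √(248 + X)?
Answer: 2*√65 ≈ 16.125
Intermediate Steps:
n(M) = M²
X = 12 (X = (-2)² + 2*(0 - 1*(-4)) = 4 + 2*(0 + 4) = 4 + 2*4 = 4 + 8 = 12)
√(248 + X) = √(248 + 12) = √260 = 2*√65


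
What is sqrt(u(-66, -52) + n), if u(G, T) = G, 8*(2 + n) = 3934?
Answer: sqrt(1695)/2 ≈ 20.585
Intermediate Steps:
n = 1959/4 (n = -2 + (1/8)*3934 = -2 + 1967/4 = 1959/4 ≈ 489.75)
sqrt(u(-66, -52) + n) = sqrt(-66 + 1959/4) = sqrt(1695/4) = sqrt(1695)/2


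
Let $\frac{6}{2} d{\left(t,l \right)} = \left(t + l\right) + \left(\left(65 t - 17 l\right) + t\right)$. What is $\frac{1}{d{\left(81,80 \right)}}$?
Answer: $\frac{3}{4147} \approx 0.00072341$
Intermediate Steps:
$d{\left(t,l \right)} = - \frac{16 l}{3} + \frac{67 t}{3}$ ($d{\left(t,l \right)} = \frac{\left(t + l\right) + \left(\left(65 t - 17 l\right) + t\right)}{3} = \frac{\left(l + t\right) + \left(\left(- 17 l + 65 t\right) + t\right)}{3} = \frac{\left(l + t\right) - \left(- 66 t + 17 l\right)}{3} = \frac{- 16 l + 67 t}{3} = - \frac{16 l}{3} + \frac{67 t}{3}$)
$\frac{1}{d{\left(81,80 \right)}} = \frac{1}{\left(- \frac{16}{3}\right) 80 + \frac{67}{3} \cdot 81} = \frac{1}{- \frac{1280}{3} + 1809} = \frac{1}{\frac{4147}{3}} = \frac{3}{4147}$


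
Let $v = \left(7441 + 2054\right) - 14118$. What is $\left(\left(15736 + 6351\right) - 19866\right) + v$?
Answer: $-2402$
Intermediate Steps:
$v = -4623$ ($v = 9495 - 14118 = -4623$)
$\left(\left(15736 + 6351\right) - 19866\right) + v = \left(\left(15736 + 6351\right) - 19866\right) - 4623 = \left(22087 - 19866\right) - 4623 = 2221 - 4623 = -2402$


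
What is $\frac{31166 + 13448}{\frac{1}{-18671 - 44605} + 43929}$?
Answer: $\frac{2822995464}{2779651403} \approx 1.0156$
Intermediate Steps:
$\frac{31166 + 13448}{\frac{1}{-18671 - 44605} + 43929} = \frac{44614}{\frac{1}{-63276} + 43929} = \frac{44614}{- \frac{1}{63276} + 43929} = \frac{44614}{\frac{2779651403}{63276}} = 44614 \cdot \frac{63276}{2779651403} = \frac{2822995464}{2779651403}$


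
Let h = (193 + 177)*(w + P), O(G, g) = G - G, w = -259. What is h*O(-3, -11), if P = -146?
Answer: 0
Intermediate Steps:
O(G, g) = 0
h = -149850 (h = (193 + 177)*(-259 - 146) = 370*(-405) = -149850)
h*O(-3, -11) = -149850*0 = 0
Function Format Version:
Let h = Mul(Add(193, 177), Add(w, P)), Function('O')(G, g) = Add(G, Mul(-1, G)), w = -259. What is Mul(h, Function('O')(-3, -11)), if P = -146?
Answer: 0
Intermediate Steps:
Function('O')(G, g) = 0
h = -149850 (h = Mul(Add(193, 177), Add(-259, -146)) = Mul(370, -405) = -149850)
Mul(h, Function('O')(-3, -11)) = Mul(-149850, 0) = 0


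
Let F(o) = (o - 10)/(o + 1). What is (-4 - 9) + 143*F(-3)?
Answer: 1833/2 ≈ 916.50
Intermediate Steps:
F(o) = (-10 + o)/(1 + o)
(-4 - 9) + 143*F(-3) = (-4 - 9) + 143*((-10 - 3)/(1 - 3)) = -13 + 143*(-13/(-2)) = -13 + 143*(-½*(-13)) = -13 + 143*(13/2) = -13 + 1859/2 = 1833/2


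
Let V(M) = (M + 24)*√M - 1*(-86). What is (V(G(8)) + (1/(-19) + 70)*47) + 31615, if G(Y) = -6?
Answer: 664782/19 + 18*I*√6 ≈ 34989.0 + 44.091*I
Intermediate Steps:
V(M) = 86 + √M*(24 + M) (V(M) = (24 + M)*√M + 86 = √M*(24 + M) + 86 = 86 + √M*(24 + M))
(V(G(8)) + (1/(-19) + 70)*47) + 31615 = ((86 + (-6)^(3/2) + 24*√(-6)) + (1/(-19) + 70)*47) + 31615 = ((86 - 6*I*√6 + 24*(I*√6)) + (-1/19 + 70)*47) + 31615 = ((86 - 6*I*√6 + 24*I*√6) + (1329/19)*47) + 31615 = ((86 + 18*I*√6) + 62463/19) + 31615 = (64097/19 + 18*I*√6) + 31615 = 664782/19 + 18*I*√6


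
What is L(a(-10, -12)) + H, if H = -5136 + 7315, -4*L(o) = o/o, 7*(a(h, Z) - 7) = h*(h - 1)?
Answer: 8715/4 ≈ 2178.8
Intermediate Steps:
a(h, Z) = 7 + h*(-1 + h)/7 (a(h, Z) = 7 + (h*(h - 1))/7 = 7 + (h*(-1 + h))/7 = 7 + h*(-1 + h)/7)
L(o) = -¼ (L(o) = -o/(4*o) = -¼*1 = -¼)
H = 2179
L(a(-10, -12)) + H = -¼ + 2179 = 8715/4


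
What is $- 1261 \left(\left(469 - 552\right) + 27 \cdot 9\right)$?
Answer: $-201760$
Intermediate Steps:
$- 1261 \left(\left(469 - 552\right) + 27 \cdot 9\right) = - 1261 \left(-83 + 243\right) = \left(-1261\right) 160 = -201760$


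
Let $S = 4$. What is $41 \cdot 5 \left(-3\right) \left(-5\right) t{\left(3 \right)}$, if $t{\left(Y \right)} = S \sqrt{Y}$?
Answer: $12300 \sqrt{3} \approx 21304.0$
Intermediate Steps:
$t{\left(Y \right)} = 4 \sqrt{Y}$
$41 \cdot 5 \left(-3\right) \left(-5\right) t{\left(3 \right)} = 41 \cdot 5 \left(-3\right) \left(-5\right) 4 \sqrt{3} = 41 \left(\left(-15\right) \left(-5\right)\right) 4 \sqrt{3} = 41 \cdot 75 \cdot 4 \sqrt{3} = 3075 \cdot 4 \sqrt{3} = 12300 \sqrt{3}$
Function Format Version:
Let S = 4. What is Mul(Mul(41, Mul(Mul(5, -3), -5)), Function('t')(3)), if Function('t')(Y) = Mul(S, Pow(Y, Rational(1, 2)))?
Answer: Mul(12300, Pow(3, Rational(1, 2))) ≈ 21304.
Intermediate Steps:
Function('t')(Y) = Mul(4, Pow(Y, Rational(1, 2)))
Mul(Mul(41, Mul(Mul(5, -3), -5)), Function('t')(3)) = Mul(Mul(41, Mul(Mul(5, -3), -5)), Mul(4, Pow(3, Rational(1, 2)))) = Mul(Mul(41, Mul(-15, -5)), Mul(4, Pow(3, Rational(1, 2)))) = Mul(Mul(41, 75), Mul(4, Pow(3, Rational(1, 2)))) = Mul(3075, Mul(4, Pow(3, Rational(1, 2)))) = Mul(12300, Pow(3, Rational(1, 2)))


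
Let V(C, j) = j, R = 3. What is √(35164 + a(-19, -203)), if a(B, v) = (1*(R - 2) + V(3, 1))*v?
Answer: 3*√3862 ≈ 186.44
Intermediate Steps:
a(B, v) = 2*v (a(B, v) = (1*(3 - 2) + 1)*v = (1*1 + 1)*v = (1 + 1)*v = 2*v)
√(35164 + a(-19, -203)) = √(35164 + 2*(-203)) = √(35164 - 406) = √34758 = 3*√3862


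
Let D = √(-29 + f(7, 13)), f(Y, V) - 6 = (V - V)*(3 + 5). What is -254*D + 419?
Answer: 419 - 254*I*√23 ≈ 419.0 - 1218.1*I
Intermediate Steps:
f(Y, V) = 6 (f(Y, V) = 6 + (V - V)*(3 + 5) = 6 + 0*8 = 6 + 0 = 6)
D = I*√23 (D = √(-29 + 6) = √(-23) = I*√23 ≈ 4.7958*I)
-254*D + 419 = -254*I*√23 + 419 = 419 - 254*I*√23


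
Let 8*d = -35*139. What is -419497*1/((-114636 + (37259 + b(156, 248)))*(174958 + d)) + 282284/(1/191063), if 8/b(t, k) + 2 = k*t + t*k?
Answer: 225191204165911628142646972/4175308482742005 ≈ 5.3934e+10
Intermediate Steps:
b(t, k) = 8/(-2 + 2*k*t) (b(t, k) = 8/(-2 + (k*t + t*k)) = 8/(-2 + (k*t + k*t)) = 8/(-2 + 2*k*t))
d = -4865/8 (d = (-35*139)/8 = (1/8)*(-4865) = -4865/8 ≈ -608.13)
-419497*1/((-114636 + (37259 + b(156, 248)))*(174958 + d)) + 282284/(1/191063) = -419497*1/((-114636 + (37259 + 4/(-1 + 248*156)))*(174958 - 4865/8)) + 282284/(1/191063) = -419497*8/(1394799*(-114636 + (37259 + 4/(-1 + 38688)))) + 282284/(1/191063) = -419497*8/(1394799*(-114636 + (37259 + 4/38687))) + 282284*191063 = -419497*8/(1394799*(-114636 + (37259 + 4*(1/38687)))) + 53934027892 = -419497*8/(1394799*(-114636 + (37259 + 4/38687))) + 53934027892 = -419497*8/(1394799*(-114636 + 1441438937/38687)) + 53934027892 = -419497/((1394799/8)*(-2993483995/38687)) + 53934027892 = -419497/(-4175308482742005/309496) + 53934027892 = -419497*(-309496/4175308482742005) + 53934027892 = 129832643512/4175308482742005 + 53934027892 = 225191204165911628142646972/4175308482742005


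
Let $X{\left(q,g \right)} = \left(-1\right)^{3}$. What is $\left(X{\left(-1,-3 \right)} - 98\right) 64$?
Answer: $-6336$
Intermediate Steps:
$X{\left(q,g \right)} = -1$
$\left(X{\left(-1,-3 \right)} - 98\right) 64 = \left(-1 - 98\right) 64 = \left(-99\right) 64 = -6336$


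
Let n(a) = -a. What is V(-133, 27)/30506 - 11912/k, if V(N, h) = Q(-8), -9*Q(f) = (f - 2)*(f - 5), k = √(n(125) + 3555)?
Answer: -65/137277 - 5956*√70/245 ≈ -203.39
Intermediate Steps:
k = 7*√70 (k = √(-1*125 + 3555) = √(-125 + 3555) = √3430 = 7*√70 ≈ 58.566)
Q(f) = -(-5 + f)*(-2 + f)/9 (Q(f) = -(f - 2)*(f - 5)/9 = -(-2 + f)*(-5 + f)/9 = -(-5 + f)*(-2 + f)/9)
V(N, h) = -130/9 (V(N, h) = -10/9 - ⅑*(-8)² + (7/9)*(-8) = -10/9 - ⅑*64 - 56/9 = -10/9 - 64/9 - 56/9 = -130/9)
V(-133, 27)/30506 - 11912/k = -130/9/30506 - 11912*√70/490 = -130/9*1/30506 - 5956*√70/245 = -65/137277 - 5956*√70/245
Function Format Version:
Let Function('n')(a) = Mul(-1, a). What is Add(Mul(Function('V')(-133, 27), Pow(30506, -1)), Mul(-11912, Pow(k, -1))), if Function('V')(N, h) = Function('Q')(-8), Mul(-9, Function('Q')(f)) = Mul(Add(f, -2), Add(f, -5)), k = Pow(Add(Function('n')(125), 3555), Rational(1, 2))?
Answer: Add(Rational(-65, 137277), Mul(Rational(-5956, 245), Pow(70, Rational(1, 2)))) ≈ -203.39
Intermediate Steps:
k = Mul(7, Pow(70, Rational(1, 2))) (k = Pow(Add(Mul(-1, 125), 3555), Rational(1, 2)) = Pow(Add(-125, 3555), Rational(1, 2)) = Pow(3430, Rational(1, 2)) = Mul(7, Pow(70, Rational(1, 2))) ≈ 58.566)
Function('Q')(f) = Mul(Rational(-1, 9), Add(-5, f), Add(-2, f)) (Function('Q')(f) = Mul(Rational(-1, 9), Mul(Add(f, -2), Add(f, -5))) = Mul(Rational(-1, 9), Mul(Add(-2, f), Add(-5, f))) = Mul(Rational(-1, 9), Mul(Add(-5, f), Add(-2, f))) = Mul(Rational(-1, 9), Add(-5, f), Add(-2, f)))
Function('V')(N, h) = Rational(-130, 9) (Function('V')(N, h) = Add(Rational(-10, 9), Mul(Rational(-1, 9), Pow(-8, 2)), Mul(Rational(7, 9), -8)) = Add(Rational(-10, 9), Mul(Rational(-1, 9), 64), Rational(-56, 9)) = Add(Rational(-10, 9), Rational(-64, 9), Rational(-56, 9)) = Rational(-130, 9))
Add(Mul(Function('V')(-133, 27), Pow(30506, -1)), Mul(-11912, Pow(k, -1))) = Add(Mul(Rational(-130, 9), Pow(30506, -1)), Mul(-11912, Pow(Mul(7, Pow(70, Rational(1, 2))), -1))) = Add(Mul(Rational(-130, 9), Rational(1, 30506)), Mul(-11912, Mul(Rational(1, 490), Pow(70, Rational(1, 2))))) = Add(Rational(-65, 137277), Mul(Rational(-5956, 245), Pow(70, Rational(1, 2))))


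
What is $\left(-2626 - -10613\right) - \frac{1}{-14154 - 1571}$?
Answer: $\frac{125595576}{15725} \approx 7987.0$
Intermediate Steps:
$\left(-2626 - -10613\right) - \frac{1}{-14154 - 1571} = \left(-2626 + 10613\right) - \frac{1}{-15725} = 7987 - - \frac{1}{15725} = 7987 + \frac{1}{15725} = \frac{125595576}{15725}$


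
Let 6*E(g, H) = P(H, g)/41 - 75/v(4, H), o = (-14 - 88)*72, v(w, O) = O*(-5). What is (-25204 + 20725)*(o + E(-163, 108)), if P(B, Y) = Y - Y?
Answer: 2368344407/72 ≈ 3.2894e+7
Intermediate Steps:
v(w, O) = -5*O
P(B, Y) = 0
o = -7344 (o = -102*72 = -7344)
E(g, H) = 5/(2*H) (E(g, H) = (0/41 - 75*(-1/(5*H)))/6 = (0*(1/41) - (-15)/H)/6 = (0 + 15/H)/6 = (15/H)/6 = 5/(2*H))
(-25204 + 20725)*(o + E(-163, 108)) = (-25204 + 20725)*(-7344 + (5/2)/108) = -4479*(-7344 + (5/2)*(1/108)) = -4479*(-7344 + 5/216) = -4479*(-1586299/216) = 2368344407/72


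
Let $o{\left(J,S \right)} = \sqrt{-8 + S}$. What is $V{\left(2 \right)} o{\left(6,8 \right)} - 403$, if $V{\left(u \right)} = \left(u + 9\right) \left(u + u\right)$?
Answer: $-403$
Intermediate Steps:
$V{\left(u \right)} = 2 u \left(9 + u\right)$ ($V{\left(u \right)} = \left(9 + u\right) 2 u = 2 u \left(9 + u\right)$)
$V{\left(2 \right)} o{\left(6,8 \right)} - 403 = 2 \cdot 2 \left(9 + 2\right) \sqrt{-8 + 8} - 403 = 2 \cdot 2 \cdot 11 \sqrt{0} - 403 = 44 \cdot 0 - 403 = 0 - 403 = -403$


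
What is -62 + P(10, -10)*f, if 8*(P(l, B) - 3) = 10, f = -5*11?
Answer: -1183/4 ≈ -295.75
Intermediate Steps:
f = -55
P(l, B) = 17/4 (P(l, B) = 3 + (⅛)*10 = 3 + 5/4 = 17/4)
-62 + P(10, -10)*f = -62 + (17/4)*(-55) = -62 - 935/4 = -1183/4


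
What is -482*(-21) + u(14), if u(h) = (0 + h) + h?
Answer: 10150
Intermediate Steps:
u(h) = 2*h (u(h) = h + h = 2*h)
-482*(-21) + u(14) = -482*(-21) + 2*14 = 10122 + 28 = 10150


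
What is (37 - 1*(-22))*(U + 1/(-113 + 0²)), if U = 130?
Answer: 866651/113 ≈ 7669.5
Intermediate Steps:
(37 - 1*(-22))*(U + 1/(-113 + 0²)) = (37 - 1*(-22))*(130 + 1/(-113 + 0²)) = (37 + 22)*(130 + 1/(-113 + 0)) = 59*(130 + 1/(-113)) = 59*(130 - 1/113) = 59*(14689/113) = 866651/113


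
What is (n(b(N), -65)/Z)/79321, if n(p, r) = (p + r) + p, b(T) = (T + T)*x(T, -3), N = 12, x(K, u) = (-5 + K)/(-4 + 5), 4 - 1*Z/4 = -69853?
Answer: 271/22164508388 ≈ 1.2227e-8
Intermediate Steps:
Z = 279428 (Z = 16 - 4*(-69853) = 16 + 279412 = 279428)
x(K, u) = -5 + K (x(K, u) = (-5 + K)/1 = (-5 + K)*1 = -5 + K)
b(T) = 2*T*(-5 + T) (b(T) = (T + T)*(-5 + T) = (2*T)*(-5 + T) = 2*T*(-5 + T))
n(p, r) = r + 2*p
(n(b(N), -65)/Z)/79321 = ((-65 + 2*(2*12*(-5 + 12)))/279428)/79321 = ((-65 + 2*(2*12*7))*(1/279428))*(1/79321) = ((-65 + 2*168)*(1/279428))*(1/79321) = ((-65 + 336)*(1/279428))*(1/79321) = (271*(1/279428))*(1/79321) = (271/279428)*(1/79321) = 271/22164508388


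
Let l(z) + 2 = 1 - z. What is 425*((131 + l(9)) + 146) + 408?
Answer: 113883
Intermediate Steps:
l(z) = -1 - z (l(z) = -2 + (1 - z) = -1 - z)
425*((131 + l(9)) + 146) + 408 = 425*((131 + (-1 - 1*9)) + 146) + 408 = 425*((131 + (-1 - 9)) + 146) + 408 = 425*((131 - 10) + 146) + 408 = 425*(121 + 146) + 408 = 425*267 + 408 = 113475 + 408 = 113883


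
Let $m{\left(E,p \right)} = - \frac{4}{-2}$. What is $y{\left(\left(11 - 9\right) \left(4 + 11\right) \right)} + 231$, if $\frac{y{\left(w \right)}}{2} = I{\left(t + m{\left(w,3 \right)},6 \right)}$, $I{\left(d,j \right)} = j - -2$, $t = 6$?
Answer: $247$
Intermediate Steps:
$m{\left(E,p \right)} = 2$ ($m{\left(E,p \right)} = \left(-4\right) \left(- \frac{1}{2}\right) = 2$)
$I{\left(d,j \right)} = 2 + j$ ($I{\left(d,j \right)} = j + 2 = 2 + j$)
$y{\left(w \right)} = 16$ ($y{\left(w \right)} = 2 \left(2 + 6\right) = 2 \cdot 8 = 16$)
$y{\left(\left(11 - 9\right) \left(4 + 11\right) \right)} + 231 = 16 + 231 = 247$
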